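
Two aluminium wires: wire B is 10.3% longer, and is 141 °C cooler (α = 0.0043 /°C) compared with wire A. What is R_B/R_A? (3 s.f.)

0.434

R ∝ ρL/d² with ρ ∝ (1+αΔT), so R_B/R_A = (1 + 10.3/100) × (1 − 0.0043×141)
= 1.103 × 0.3937 = 0.434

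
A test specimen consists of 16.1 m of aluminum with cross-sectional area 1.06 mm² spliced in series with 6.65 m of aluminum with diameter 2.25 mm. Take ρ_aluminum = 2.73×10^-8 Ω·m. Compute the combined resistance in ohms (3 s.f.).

0.460 Ω

Segment 1: A = 1.06 mm² = 1.060e-06 m²
R₁ = ρL/A = (2.73×10^-8)(16.1)/(1.060e-06) = 0.4147 Ω
Segment 2: A = π(d/2)² = π(1.1250e-03 m)² = 3.976e-06 m²
R₂ = (2.73×10^-8)(6.65)/(3.976e-06) = 0.04566 Ω
R = R₁ + R₂ = 0.460 Ω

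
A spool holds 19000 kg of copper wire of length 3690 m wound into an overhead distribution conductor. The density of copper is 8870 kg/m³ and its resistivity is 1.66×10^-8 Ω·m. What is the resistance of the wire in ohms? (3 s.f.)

A = m/(density·L) = 19000/(8870×3690) = 5.8050e-04 m²
R = ρL/A = (1.66×10^-8)(3690)/(5.8050e-04) = 0.106 Ω

0.106 Ω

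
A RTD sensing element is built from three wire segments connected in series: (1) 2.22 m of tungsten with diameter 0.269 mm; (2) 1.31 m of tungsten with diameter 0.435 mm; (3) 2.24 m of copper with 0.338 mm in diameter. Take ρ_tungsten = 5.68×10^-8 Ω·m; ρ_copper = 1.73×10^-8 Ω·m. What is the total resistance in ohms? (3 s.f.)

Seg 1: A = π(d/2)² = π(1.3450e-04 m)² = 5.683e-08 m²
R_1 = (5.68×10^-8)(2.22)/(5.683e-08) = 2.219 Ω
Seg 2: A = π(d/2)² = π(2.1750e-04 m)² = 1.486e-07 m²
R_2 = (5.68×10^-8)(1.31)/(1.486e-07) = 0.5007 Ω
Seg 3: A = π(d/2)² = π(1.6900e-04 m)² = 8.973e-08 m²
R_3 = (1.73×10^-8)(2.24)/(8.973e-08) = 0.4319 Ω
R_total = R_1 + R_2 + R_3 = 3.15 Ω

3.15 Ω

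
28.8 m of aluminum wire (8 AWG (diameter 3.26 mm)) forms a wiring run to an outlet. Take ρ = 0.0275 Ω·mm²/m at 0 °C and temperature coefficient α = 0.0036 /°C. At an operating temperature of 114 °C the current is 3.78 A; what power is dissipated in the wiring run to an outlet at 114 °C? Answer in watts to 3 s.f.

1.91 W

ρ = 0.0275 Ω·mm²/m = 2.75×10^-8 Ω·m
A = π(3.26/2 mm)² = π(1.6300e-03 m)² = 8.347e-06 m²
R₍0₎ = ρL/A = (2.75×10^-8)(28.8)/(8.347e-06) = 0.09489 Ω
R₍114₎ = R₍0₎(1 + αΔT) = 0.09489 × (1 + 0.0036×114) = 0.1338 Ω
P = I²R = (3.78)² × 0.1338 = 1.91 W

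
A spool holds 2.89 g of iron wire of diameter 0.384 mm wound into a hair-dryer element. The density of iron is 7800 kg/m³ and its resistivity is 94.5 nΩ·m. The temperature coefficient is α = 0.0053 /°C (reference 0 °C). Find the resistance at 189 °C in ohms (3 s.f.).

5.23 Ω

ρ = 94.5 nΩ·m = 9.45×10^-8 Ω·m
A = π(d/2)² = π(1.9200e-04 m)² = 1.1581e-07 m²
L = m/(density·A) = 0.00289/(7800×1.1581e-07) = 3.199 m
R = ρL/A = (9.45×10^-8)(3.199)/(1.1581e-07) = 2.611 Ω
R(189 °C) = 2.611 × (1 + 0.0053×189) = 5.23 Ω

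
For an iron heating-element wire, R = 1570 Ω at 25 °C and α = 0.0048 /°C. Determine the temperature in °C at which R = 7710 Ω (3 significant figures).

R = R₀(1 + α(T − T₀)) ⇒ T = T₀ + (R/R₀ − 1)/α
T = 25 + (7710/1570 − 1)/0.0048 = 25 + (3.911)/0.0048 = 840 °C

840 °C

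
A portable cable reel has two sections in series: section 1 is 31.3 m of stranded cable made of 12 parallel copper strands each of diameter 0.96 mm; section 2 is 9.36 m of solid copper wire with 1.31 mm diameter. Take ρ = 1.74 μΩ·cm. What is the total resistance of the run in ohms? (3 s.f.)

0.184 Ω

ρ = 1.74 μΩ·cm = 1.74×10^-8 Ω·m
Section 1: A_strand = π(4.8000e-04)² = 7.238e-07 m²; R₁ = ρL/(N·A_s) = (1.74×10^-8)(31.3)/(12×7.238e-07) = 0.0627 Ω
Section 2: A = π(d/2)² = π(6.5500e-04 m)² = 1.348e-06 m²
R₂ = (1.74×10^-8)(9.36)/(1.348e-06) = 0.1208 Ω
R = R₁ + R₂ = 0.184 Ω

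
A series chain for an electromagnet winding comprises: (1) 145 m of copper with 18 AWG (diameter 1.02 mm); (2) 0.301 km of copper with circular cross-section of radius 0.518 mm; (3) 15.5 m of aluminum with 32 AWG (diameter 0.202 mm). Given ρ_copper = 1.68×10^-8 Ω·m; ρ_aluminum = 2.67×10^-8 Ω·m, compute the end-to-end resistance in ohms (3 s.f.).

Seg 1: A = π(1.02/2 mm)² = π(5.1000e-04 m)² = 8.171e-07 m²
R_1 = (1.68×10^-8)(145)/(8.171e-07) = 2.981 Ω
Seg 2: A = πr² = π(5.1800e-04 m)² = 8.430e-07 m²
R_2 = (1.68×10^-8)(301)/(8.430e-07) = 5.999 Ω
Seg 3: A = π(0.202/2 mm)² = π(1.0100e-04 m)² = 3.205e-08 m²
R_3 = (2.67×10^-8)(15.5)/(3.205e-08) = 12.91 Ω
R_total = R_1 + R_2 + R_3 = 21.9 Ω

21.9 Ω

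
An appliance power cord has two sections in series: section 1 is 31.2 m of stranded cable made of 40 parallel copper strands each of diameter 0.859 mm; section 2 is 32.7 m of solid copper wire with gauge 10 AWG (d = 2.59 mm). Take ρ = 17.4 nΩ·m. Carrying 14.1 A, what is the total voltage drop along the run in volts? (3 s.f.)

ρ = 17.4 nΩ·m = 1.74×10^-8 Ω·m
Section 1: A_strand = π(4.2950e-04)² = 5.795e-07 m²; R₁ = ρL/(N·A_s) = (1.74×10^-8)(31.2)/(40×5.795e-07) = 0.02342 Ω
Section 2: A = π(2.59/2 mm)² = π(1.2950e-03 m)² = 5.269e-06 m²
R₂ = (1.74×10^-8)(32.7)/(5.269e-06) = 0.108 Ω
R = R₁ + R₂ = 0.1314 Ω
V = IR = 14.1 × 0.1314 = 1.85 V

1.85 V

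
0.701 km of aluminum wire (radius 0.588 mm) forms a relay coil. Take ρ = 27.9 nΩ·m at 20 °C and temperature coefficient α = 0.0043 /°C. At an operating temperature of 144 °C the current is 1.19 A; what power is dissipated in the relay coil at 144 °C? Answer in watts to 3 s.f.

39.1 W

ρ = 27.9 nΩ·m = 2.79×10^-8 Ω·m
A = πr² = π(5.8800e-04 m)² = 1.086e-06 m²
R₍20₎ = ρL/A = (2.79×10^-8)(701)/(1.086e-06) = 18.01 Ω
R₍144₎ = R₍20₎(1 + αΔT) = 18.01 × (1 + 0.0043×124) = 27.61 Ω
P = I²R = (1.19)² × 27.61 = 39.1 W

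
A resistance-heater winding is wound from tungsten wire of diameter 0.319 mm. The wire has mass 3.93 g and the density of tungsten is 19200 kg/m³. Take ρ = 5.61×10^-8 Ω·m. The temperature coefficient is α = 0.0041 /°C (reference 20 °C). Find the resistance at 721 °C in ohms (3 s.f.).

6.96 Ω

A = π(d/2)² = π(1.5950e-04 m)² = 7.9923e-08 m²
L = m/(density·A) = 0.00393/(19200×7.9923e-08) = 2.561 m
R = ρL/A = (5.61×10^-8)(2.561)/(7.9923e-08) = 1.798 Ω
R(721 °C) = 1.798 × (1 + 0.0041×701) = 6.96 Ω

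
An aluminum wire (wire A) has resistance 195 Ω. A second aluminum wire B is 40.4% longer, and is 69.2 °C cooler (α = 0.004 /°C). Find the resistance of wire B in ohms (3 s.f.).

198 Ω

R ∝ ρL/d² with ρ ∝ (1+αΔT), so R_B/R_A = (1 + 40.4/100) × (1 − 0.004×69.2)
= 1.404 × 0.7232 = 1.015
R_B = 1.015 × 195 = 198 Ω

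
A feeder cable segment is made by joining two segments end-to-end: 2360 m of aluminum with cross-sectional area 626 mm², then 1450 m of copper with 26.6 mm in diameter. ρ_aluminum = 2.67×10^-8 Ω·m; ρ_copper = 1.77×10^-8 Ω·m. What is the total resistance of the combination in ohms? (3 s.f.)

0.147 Ω

Segment 1: A = 626 mm² = 6.260e-04 m²
R₁ = ρL/A = (2.67×10^-8)(2360)/(6.260e-04) = 0.1007 Ω
Segment 2: A = π(d/2)² = π(1.3300e-02 m)² = 5.557e-04 m²
R₂ = (1.77×10^-8)(1450)/(5.557e-04) = 0.04618 Ω
R = R₁ + R₂ = 0.147 Ω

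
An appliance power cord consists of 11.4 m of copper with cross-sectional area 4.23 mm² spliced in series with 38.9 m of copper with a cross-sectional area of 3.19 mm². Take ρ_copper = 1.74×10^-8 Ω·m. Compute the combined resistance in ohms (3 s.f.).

Segment 1: A = 4.23 mm² = 4.230e-06 m²
R₁ = ρL/A = (1.74×10^-8)(11.4)/(4.230e-06) = 0.04689 Ω
Segment 2: A = 3.19 mm² = 3.190e-06 m²
R₂ = (1.74×10^-8)(38.9)/(3.190e-06) = 0.2122 Ω
R = R₁ + R₂ = 0.259 Ω

0.259 Ω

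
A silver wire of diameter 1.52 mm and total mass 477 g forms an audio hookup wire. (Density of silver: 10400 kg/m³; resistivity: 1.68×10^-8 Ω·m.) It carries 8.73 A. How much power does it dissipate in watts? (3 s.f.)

17.8 W

A = π(d/2)² = π(7.6000e-04 m)² = 1.8146e-06 m²
L = m/(density·A) = 0.477/(10400×1.8146e-06) = 25.28 m
R = ρL/A = (1.68×10^-8)(25.28)/(1.8146e-06) = 0.234 Ω
P = I²R = (8.73)² × 0.234 = 17.8 W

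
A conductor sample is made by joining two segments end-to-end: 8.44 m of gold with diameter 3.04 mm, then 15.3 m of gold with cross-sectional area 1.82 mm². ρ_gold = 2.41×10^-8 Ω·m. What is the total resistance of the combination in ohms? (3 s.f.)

0.231 Ω

Segment 1: A = π(d/2)² = π(1.5200e-03 m)² = 7.258e-06 m²
R₁ = ρL/A = (2.41×10^-8)(8.44)/(7.258e-06) = 0.02802 Ω
Segment 2: A = 1.82 mm² = 1.820e-06 m²
R₂ = (2.41×10^-8)(15.3)/(1.820e-06) = 0.2026 Ω
R = R₁ + R₂ = 0.231 Ω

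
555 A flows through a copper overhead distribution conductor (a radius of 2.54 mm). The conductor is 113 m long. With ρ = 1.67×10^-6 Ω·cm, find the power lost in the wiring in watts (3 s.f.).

ρ = 1.67×10^-6 Ω·cm = 1.67×10^-8 Ω·m
A = πr² = π(2.5400e-03 m)² = 2.027e-05 m²
R = ρL/A = (1.67×10^-8)(113)/(2.027e-05) = 0.09311 Ω
P = I²R = (555)² × 0.09311 = 28700 W

28700 W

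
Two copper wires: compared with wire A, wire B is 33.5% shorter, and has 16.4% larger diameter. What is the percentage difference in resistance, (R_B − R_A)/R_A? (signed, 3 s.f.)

R ∝ L/d², so R_B/R_A = (1 − 33.5/100) × (1 + 16.4/100)⁻²
= 0.665 × 0.7381 = 0.4908
(R_B − R_A)/R_A = 0.4908 − 1 = -50.9%

-50.9%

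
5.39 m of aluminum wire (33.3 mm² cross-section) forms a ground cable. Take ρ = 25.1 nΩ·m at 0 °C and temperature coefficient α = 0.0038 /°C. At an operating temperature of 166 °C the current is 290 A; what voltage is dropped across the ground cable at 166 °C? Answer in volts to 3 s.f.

1.92 V

ρ = 25.1 nΩ·m = 2.51×10^-8 Ω·m
A = 33.3 mm² = 3.330e-05 m²
R₍0₎ = ρL/A = (2.51×10^-8)(5.39)/(3.330e-05) = 0.004063 Ω
R₍166₎ = R₍0₎(1 + αΔT) = 0.004063 × (1 + 0.0038×166) = 0.006626 Ω
V = IR = 290 × 0.006626 = 1.92 V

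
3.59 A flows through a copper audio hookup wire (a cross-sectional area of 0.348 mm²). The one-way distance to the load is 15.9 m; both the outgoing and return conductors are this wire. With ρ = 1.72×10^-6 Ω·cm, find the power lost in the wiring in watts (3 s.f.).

ρ = 1.72×10^-6 Ω·cm = 1.72×10^-8 Ω·m
A = 0.348 mm² = 3.480e-07 m²
Total conductor length (both ways) L = 2 × 15.9 = 31.8 m
R = ρL/A = (1.72×10^-8)(31.8)/(3.480e-07) = 1.572 Ω
P = I²R = (3.59)² × 1.572 = 20.3 W

20.3 W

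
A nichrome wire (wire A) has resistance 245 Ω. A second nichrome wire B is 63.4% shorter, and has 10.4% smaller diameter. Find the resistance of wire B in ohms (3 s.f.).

112 Ω

R ∝ L/d², so R_B/R_A = (1 − 63.4/100) × (1 − 10.4/100)⁻²
= 0.366 × 1.246 = 0.4559
R_B = 0.4559 × 245 = 112 Ω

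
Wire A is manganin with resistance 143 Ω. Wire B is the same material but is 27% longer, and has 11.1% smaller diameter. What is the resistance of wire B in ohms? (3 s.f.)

R ∝ L/d², so R_B/R_A = (1 + 27/100) × (1 − 11.1/100)⁻²
= 1.27 × 1.265 = 1.607
R_B = 1.607 × 143 = 230 Ω

230 Ω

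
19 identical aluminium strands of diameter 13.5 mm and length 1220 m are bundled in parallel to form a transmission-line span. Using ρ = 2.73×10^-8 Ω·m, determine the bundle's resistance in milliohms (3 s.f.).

12.2 mΩ

A_strand = π(6.7500e-03 m)² = 1.431e-04 m²
R_strand = ρL/A = (2.73×10^-8)(1220)/(1.431e-04) = 0.2327 Ω
R_total = R_strand/N = 0.2327/19 = 12.2 mΩ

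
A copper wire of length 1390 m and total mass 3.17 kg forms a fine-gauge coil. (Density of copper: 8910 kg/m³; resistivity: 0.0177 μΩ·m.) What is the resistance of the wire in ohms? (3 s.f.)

96.1 Ω

ρ = 0.0177 μΩ·m = 1.77×10^-8 Ω·m
A = m/(density·L) = 3.17/(8910×1390) = 2.5596e-07 m²
R = ρL/A = (1.77×10^-8)(1390)/(2.5596e-07) = 96.1 Ω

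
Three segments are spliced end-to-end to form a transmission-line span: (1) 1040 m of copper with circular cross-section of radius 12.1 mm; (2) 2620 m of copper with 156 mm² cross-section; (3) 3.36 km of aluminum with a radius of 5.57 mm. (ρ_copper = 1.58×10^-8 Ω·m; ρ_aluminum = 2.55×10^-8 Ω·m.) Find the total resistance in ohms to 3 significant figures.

Seg 1: A = πr² = π(1.2100e-02 m)² = 4.600e-04 m²
R_1 = (1.58×10^-8)(1040)/(4.600e-04) = 0.03572 Ω
Seg 2: A = 156 mm² = 1.560e-04 m²
R_2 = (1.58×10^-8)(2620)/(1.560e-04) = 0.2654 Ω
Seg 3: A = πr² = π(5.5700e-03 m)² = 9.747e-05 m²
R_3 = (2.55×10^-8)(3360)/(9.747e-05) = 0.8791 Ω
R_total = R_1 + R_2 + R_3 = 1.18 Ω

1.18 Ω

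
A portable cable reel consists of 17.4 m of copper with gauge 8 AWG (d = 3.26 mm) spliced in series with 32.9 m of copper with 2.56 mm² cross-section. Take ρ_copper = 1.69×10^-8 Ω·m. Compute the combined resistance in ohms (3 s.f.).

Segment 1: A = π(3.26/2 mm)² = π(1.6300e-03 m)² = 8.347e-06 m²
R₁ = ρL/A = (1.69×10^-8)(17.4)/(8.347e-06) = 0.03523 Ω
Segment 2: A = 2.56 mm² = 2.560e-06 m²
R₂ = (1.69×10^-8)(32.9)/(2.560e-06) = 0.2172 Ω
R = R₁ + R₂ = 0.252 Ω

0.252 Ω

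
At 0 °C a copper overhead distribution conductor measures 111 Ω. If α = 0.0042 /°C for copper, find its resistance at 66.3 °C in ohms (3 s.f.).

142 Ω

ΔT = 66.3 − 0 = 66.3 °C
R = R₀(1 + αΔT) = 111 × (1 + 0.0042×66.3) = 111 × 1.278 = 142 Ω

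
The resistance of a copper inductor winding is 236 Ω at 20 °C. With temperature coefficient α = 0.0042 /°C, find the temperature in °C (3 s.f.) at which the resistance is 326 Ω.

111 °C

R = R₀(1 + α(T − T₀)) ⇒ T = T₀ + (R/R₀ − 1)/α
T = 20 + (326/236 − 1)/0.0042 = 20 + (0.3814)/0.0042 = 111 °C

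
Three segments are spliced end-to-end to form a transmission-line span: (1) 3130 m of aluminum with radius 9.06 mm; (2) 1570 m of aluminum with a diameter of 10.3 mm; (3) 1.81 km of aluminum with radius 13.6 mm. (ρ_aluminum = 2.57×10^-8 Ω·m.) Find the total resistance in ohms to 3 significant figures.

Seg 1: A = πr² = π(9.0600e-03 m)² = 2.579e-04 m²
R_1 = (2.57×10^-8)(3130)/(2.579e-04) = 0.3119 Ω
Seg 2: A = π(d/2)² = π(5.1500e-03 m)² = 8.332e-05 m²
R_2 = (2.57×10^-8)(1570)/(8.332e-05) = 0.4842 Ω
Seg 3: A = πr² = π(1.3600e-02 m)² = 5.811e-04 m²
R_3 = (2.57×10^-8)(1810)/(5.811e-04) = 0.08005 Ω
R_total = R_1 + R_2 + R_3 = 0.876 Ω

0.876 Ω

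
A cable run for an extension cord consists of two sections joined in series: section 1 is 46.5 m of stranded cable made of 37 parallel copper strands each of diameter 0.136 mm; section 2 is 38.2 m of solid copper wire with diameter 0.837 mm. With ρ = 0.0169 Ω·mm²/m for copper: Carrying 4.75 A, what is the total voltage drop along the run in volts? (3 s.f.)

ρ = 0.0169 Ω·mm²/m = 1.69×10^-8 Ω·m
Section 1: A_strand = π(6.8000e-05)² = 1.453e-08 m²; R₁ = ρL/(N·A_s) = (1.69×10^-8)(46.5)/(37×1.453e-08) = 1.462 Ω
Section 2: A = π(d/2)² = π(4.1850e-04 m)² = 5.502e-07 m²
R₂ = (1.69×10^-8)(38.2)/(5.502e-07) = 1.173 Ω
R = R₁ + R₂ = 2.635 Ω
V = IR = 4.75 × 2.635 = 12.5 V

12.5 V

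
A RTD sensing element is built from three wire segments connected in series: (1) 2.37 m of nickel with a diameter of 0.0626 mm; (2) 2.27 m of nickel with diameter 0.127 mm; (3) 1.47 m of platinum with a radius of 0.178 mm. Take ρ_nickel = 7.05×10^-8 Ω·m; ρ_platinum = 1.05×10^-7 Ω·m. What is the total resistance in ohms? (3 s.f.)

68.5 Ω

Seg 1: A = π(d/2)² = π(3.1300e-05 m)² = 3.078e-09 m²
R_1 = (7.05×10^-8)(2.37)/(3.078e-09) = 54.29 Ω
Seg 2: A = π(d/2)² = π(6.3500e-05 m)² = 1.267e-08 m²
R_2 = (7.05×10^-8)(2.27)/(1.267e-08) = 12.63 Ω
Seg 3: A = πr² = π(1.7800e-04 m)² = 9.954e-08 m²
R_3 = (1.05×10^-7)(1.47)/(9.954e-08) = 1.551 Ω
R_total = R_1 + R_2 + R_3 = 68.5 Ω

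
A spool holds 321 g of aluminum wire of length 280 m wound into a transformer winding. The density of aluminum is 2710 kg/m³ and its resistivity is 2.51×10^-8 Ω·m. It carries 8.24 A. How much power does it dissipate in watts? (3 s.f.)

A = m/(density·L) = 0.321/(2710×280) = 4.2304e-07 m²
R = ρL/A = (2.51×10^-8)(280)/(4.2304e-07) = 16.61 Ω
P = I²R = (8.24)² × 16.61 = 1130 W

1130 W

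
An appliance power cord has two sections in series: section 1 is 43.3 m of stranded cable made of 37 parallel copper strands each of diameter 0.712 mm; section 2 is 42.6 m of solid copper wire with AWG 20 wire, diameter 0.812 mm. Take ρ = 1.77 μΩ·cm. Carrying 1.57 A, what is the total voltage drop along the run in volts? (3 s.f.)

2.37 V

ρ = 1.77 μΩ·cm = 1.77×10^-8 Ω·m
Section 1: A_strand = π(3.5600e-04)² = 3.982e-07 m²; R₁ = ρL/(N·A_s) = (1.77×10^-8)(43.3)/(37×3.982e-07) = 0.05202 Ω
Section 2: A = π(0.812/2 mm)² = π(4.0600e-04 m)² = 5.178e-07 m²
R₂ = (1.77×10^-8)(42.6)/(5.178e-07) = 1.456 Ω
R = R₁ + R₂ = 1.508 Ω
V = IR = 1.57 × 1.508 = 2.37 V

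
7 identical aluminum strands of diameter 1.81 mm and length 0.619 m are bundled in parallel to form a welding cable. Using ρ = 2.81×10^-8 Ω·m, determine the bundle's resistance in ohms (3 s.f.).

9.66×10^-4 Ω

A_strand = π(9.0500e-04 m)² = 2.573e-06 m²
R_strand = ρL/A = (2.81×10^-8)(0.619)/(2.573e-06) = 0.00676 Ω
R_total = R_strand/N = 0.00676/7 = 9.66×10^-4 Ω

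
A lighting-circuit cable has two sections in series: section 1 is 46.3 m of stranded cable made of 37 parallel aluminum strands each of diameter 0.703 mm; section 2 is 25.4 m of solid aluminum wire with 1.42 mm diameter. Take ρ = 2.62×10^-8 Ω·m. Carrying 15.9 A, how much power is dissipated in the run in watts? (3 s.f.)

128 W

Section 1: A_strand = π(3.5150e-04)² = 3.882e-07 m²; R₁ = ρL/(N·A_s) = (2.62×10^-8)(46.3)/(37×3.882e-07) = 0.08447 Ω
Section 2: A = π(d/2)² = π(7.1000e-04 m)² = 1.584e-06 m²
R₂ = (2.62×10^-8)(25.4)/(1.584e-06) = 0.4202 Ω
R = R₁ + R₂ = 0.5047 Ω
P = I²R = (15.9)² × 0.5047 = 128 W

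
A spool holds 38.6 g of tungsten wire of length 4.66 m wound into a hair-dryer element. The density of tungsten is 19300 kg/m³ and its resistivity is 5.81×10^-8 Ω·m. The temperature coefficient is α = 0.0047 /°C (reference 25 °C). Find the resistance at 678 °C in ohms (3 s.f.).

2.57 Ω

A = m/(density·L) = 0.0386/(19300×4.66) = 4.2918e-07 m²
R = ρL/A = (5.81×10^-8)(4.66)/(4.2918e-07) = 0.6308 Ω
R(678 °C) = 0.6308 × (1 + 0.0047×653) = 2.57 Ω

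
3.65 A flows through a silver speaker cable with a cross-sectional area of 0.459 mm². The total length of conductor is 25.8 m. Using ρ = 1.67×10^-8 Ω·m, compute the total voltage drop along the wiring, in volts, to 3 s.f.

3.43 V

A = 0.459 mm² = 4.590e-07 m²
R = ρL/A = (1.67×10^-8)(25.8)/(4.590e-07) = 0.9387 Ω
V = IR = 3.65 × 0.9387 = 3.43 V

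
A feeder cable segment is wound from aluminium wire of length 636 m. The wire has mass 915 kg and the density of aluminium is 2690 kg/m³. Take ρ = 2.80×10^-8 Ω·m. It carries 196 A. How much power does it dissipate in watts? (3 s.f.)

1280 W

A = m/(density·L) = 915/(2690×636) = 5.3482e-04 m²
R = ρL/A = (2.80×10^-8)(636)/(5.3482e-04) = 0.0333 Ω
P = I²R = (196)² × 0.0333 = 1280 W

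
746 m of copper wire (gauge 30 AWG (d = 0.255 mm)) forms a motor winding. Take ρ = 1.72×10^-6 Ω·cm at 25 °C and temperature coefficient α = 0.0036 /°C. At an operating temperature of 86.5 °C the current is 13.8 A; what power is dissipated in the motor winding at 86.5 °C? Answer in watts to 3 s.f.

ρ = 1.72×10^-6 Ω·cm = 1.72×10^-8 Ω·m
A = π(0.255/2 mm)² = π(1.2750e-04 m)² = 5.107e-08 m²
R₍25₎ = ρL/A = (1.72×10^-8)(746)/(5.107e-08) = 251.2 Ω
R₍86.5₎ = R₍25₎(1 + αΔT) = 251.2 × (1 + 0.0036×61.5) = 306.9 Ω
P = I²R = (13.8)² × 306.9 = 58400 W

58400 W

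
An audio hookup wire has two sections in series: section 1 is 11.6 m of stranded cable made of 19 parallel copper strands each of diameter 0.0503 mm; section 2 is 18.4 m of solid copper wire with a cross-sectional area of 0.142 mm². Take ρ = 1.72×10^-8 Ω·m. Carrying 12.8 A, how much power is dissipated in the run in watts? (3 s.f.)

Section 1: A_strand = π(2.5150e-05)² = 1.987e-09 m²; R₁ = ρL/(N·A_s) = (1.72×10^-8)(11.6)/(19×1.987e-09) = 5.285 Ω
Section 2: A = 0.142 mm² = 1.420e-07 m²
R₂ = (1.72×10^-8)(18.4)/(1.420e-07) = 2.229 Ω
R = R₁ + R₂ = 7.513 Ω
P = I²R = (12.8)² × 7.513 = 1230 W

1230 W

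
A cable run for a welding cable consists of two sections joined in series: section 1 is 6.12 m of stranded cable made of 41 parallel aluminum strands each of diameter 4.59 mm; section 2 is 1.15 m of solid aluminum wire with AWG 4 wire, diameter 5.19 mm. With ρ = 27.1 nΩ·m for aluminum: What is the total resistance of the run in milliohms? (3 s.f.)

ρ = 27.1 nΩ·m = 2.71×10^-8 Ω·m
Section 1: A_strand = π(2.2950e-03)² = 1.655e-05 m²; R₁ = ρL/(N·A_s) = (2.71×10^-8)(6.12)/(41×1.655e-05) = 2.445×10^-4 Ω
Section 2: A = π(5.19/2 mm)² = π(2.5950e-03 m)² = 2.116e-05 m²
R₂ = (2.71×10^-8)(1.15)/(2.116e-05) = 0.001473 Ω
R = R₁ + R₂ = 1.72 mΩ

1.72 mΩ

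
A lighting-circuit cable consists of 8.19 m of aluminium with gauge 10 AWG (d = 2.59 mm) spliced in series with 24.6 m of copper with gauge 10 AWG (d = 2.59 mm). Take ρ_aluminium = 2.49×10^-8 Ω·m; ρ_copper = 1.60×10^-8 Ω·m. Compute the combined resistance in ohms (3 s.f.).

Segment 1: A = π(2.59/2 mm)² = π(1.2950e-03 m)² = 5.269e-06 m²
R₁ = ρL/A = (2.49×10^-8)(8.19)/(5.269e-06) = 0.03871 Ω
R₂ = (1.60×10^-8)(24.6)/(5.269e-06) = 0.07471 Ω
R = R₁ + R₂ = 0.113 Ω

0.113 Ω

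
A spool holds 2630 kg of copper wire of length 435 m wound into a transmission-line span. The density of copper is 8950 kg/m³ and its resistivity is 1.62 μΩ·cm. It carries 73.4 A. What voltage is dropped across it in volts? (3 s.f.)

0.766 V

ρ = 1.62 μΩ·cm = 1.62×10^-8 Ω·m
A = m/(density·L) = 2630/(8950×435) = 6.7553e-04 m²
R = ρL/A = (1.62×10^-8)(435)/(6.7553e-04) = 0.01043 Ω
V = IR = 73.4 × 0.01043 = 0.766 V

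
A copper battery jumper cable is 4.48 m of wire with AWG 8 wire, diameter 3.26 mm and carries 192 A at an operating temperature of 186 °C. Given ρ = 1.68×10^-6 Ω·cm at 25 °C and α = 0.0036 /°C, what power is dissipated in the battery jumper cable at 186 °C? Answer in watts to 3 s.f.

ρ = 1.68×10^-6 Ω·cm = 1.68×10^-8 Ω·m
A = π(3.26/2 mm)² = π(1.6300e-03 m)² = 8.347e-06 m²
R₍25₎ = ρL/A = (1.68×10^-8)(4.48)/(8.347e-06) = 0.009017 Ω
R₍186₎ = R₍25₎(1 + αΔT) = 0.009017 × (1 + 0.0036×161) = 0.01424 Ω
P = I²R = (192)² × 0.01424 = 525 W

525 W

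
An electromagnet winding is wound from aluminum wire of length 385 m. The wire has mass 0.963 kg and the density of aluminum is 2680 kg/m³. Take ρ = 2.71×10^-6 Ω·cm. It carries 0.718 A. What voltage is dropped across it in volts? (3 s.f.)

8.03 V

ρ = 2.71×10^-6 Ω·cm = 2.71×10^-8 Ω·m
A = m/(density·L) = 0.963/(2680×385) = 9.3332e-07 m²
R = ρL/A = (2.71×10^-8)(385)/(9.3332e-07) = 11.18 Ω
V = IR = 0.718 × 11.18 = 8.03 V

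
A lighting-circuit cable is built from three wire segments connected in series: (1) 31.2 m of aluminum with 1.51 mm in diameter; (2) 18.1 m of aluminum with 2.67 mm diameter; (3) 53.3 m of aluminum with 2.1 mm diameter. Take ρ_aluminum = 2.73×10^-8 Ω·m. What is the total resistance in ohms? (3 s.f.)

Seg 1: A = π(d/2)² = π(7.5500e-04 m)² = 1.791e-06 m²
R_1 = (2.73×10^-8)(31.2)/(1.791e-06) = 0.4756 Ω
Seg 2: A = π(d/2)² = π(1.3350e-03 m)² = 5.599e-06 m²
R_2 = (2.73×10^-8)(18.1)/(5.599e-06) = 0.08825 Ω
Seg 3: A = π(d/2)² = π(1.0500e-03 m)² = 3.464e-06 m²
R_3 = (2.73×10^-8)(53.3)/(3.464e-06) = 0.4201 Ω
R_total = R_1 + R_2 + R_3 = 0.984 Ω

0.984 Ω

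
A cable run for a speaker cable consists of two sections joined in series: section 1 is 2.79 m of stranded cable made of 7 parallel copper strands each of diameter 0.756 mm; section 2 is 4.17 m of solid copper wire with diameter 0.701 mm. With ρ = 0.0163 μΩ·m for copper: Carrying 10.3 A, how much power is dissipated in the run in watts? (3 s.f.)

ρ = 0.0163 μΩ·m = 1.63×10^-8 Ω·m
Section 1: A_strand = π(3.7800e-04)² = 4.489e-07 m²; R₁ = ρL/(N·A_s) = (1.63×10^-8)(2.79)/(7×4.489e-07) = 0.01447 Ω
Section 2: A = π(d/2)² = π(3.5050e-04 m)² = 3.859e-07 m²
R₂ = (1.63×10^-8)(4.17)/(3.859e-07) = 0.1761 Ω
R = R₁ + R₂ = 0.1906 Ω
P = I²R = (10.3)² × 0.1906 = 20.2 W

20.2 W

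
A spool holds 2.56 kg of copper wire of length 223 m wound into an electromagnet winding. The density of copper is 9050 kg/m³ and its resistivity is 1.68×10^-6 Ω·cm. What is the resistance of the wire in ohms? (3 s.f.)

ρ = 1.68×10^-6 Ω·cm = 1.68×10^-8 Ω·m
A = m/(density·L) = 2.56/(9050×223) = 1.2685e-06 m²
R = ρL/A = (1.68×10^-8)(223)/(1.2685e-06) = 2.95 Ω

2.95 Ω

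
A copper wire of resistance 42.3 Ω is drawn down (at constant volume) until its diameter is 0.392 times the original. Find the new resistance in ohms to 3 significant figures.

Volume constant ⇒ L' = L/r² with r = 0.392. R' = ρL'/A' = ρ(L/r²)/(πr²d₀²/4) = R/r⁴.
R' = 42.35 × 42.3 = 1790 Ω

1790 Ω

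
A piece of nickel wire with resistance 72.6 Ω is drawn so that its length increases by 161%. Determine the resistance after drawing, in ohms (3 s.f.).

495 Ω

k = 1 + 161/100 = 2.61; volume constant ⇒ A' = A/k, so R' = k²R.
R' = 6.812 × 72.6 = 495 Ω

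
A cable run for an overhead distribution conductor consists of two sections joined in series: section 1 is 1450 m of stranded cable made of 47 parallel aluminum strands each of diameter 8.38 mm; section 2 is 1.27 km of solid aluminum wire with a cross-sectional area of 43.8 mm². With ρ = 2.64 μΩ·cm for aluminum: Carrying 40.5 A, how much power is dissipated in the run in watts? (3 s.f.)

1280 W

ρ = 2.64 μΩ·cm = 2.64×10^-8 Ω·m
Section 1: A_strand = π(4.1900e-03)² = 5.515e-05 m²; R₁ = ρL/(N·A_s) = (2.64×10^-8)(1450)/(47×5.515e-05) = 0.01477 Ω
Section 2: A = 43.8 mm² = 4.380e-05 m²
R₂ = (2.64×10^-8)(1270)/(4.380e-05) = 0.7655 Ω
R = R₁ + R₂ = 0.7802 Ω
P = I²R = (40.5)² × 0.7802 = 1280 W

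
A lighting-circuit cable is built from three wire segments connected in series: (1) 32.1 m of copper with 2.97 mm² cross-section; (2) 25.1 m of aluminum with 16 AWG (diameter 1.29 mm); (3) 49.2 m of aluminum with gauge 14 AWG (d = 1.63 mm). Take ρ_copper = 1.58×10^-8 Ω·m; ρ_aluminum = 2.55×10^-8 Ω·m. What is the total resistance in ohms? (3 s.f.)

Seg 1: A = 2.97 mm² = 2.970e-06 m²
R_1 = (1.58×10^-8)(32.1)/(2.970e-06) = 0.1708 Ω
Seg 2: A = π(1.29/2 mm)² = π(6.4500e-04 m)² = 1.307e-06 m²
R_2 = (2.55×10^-8)(25.1)/(1.307e-06) = 0.4897 Ω
Seg 3: A = π(1.63/2 mm)² = π(8.1500e-04 m)² = 2.087e-06 m²
R_3 = (2.55×10^-8)(49.2)/(2.087e-06) = 0.6012 Ω
R_total = R_1 + R_2 + R_3 = 1.26 Ω

1.26 Ω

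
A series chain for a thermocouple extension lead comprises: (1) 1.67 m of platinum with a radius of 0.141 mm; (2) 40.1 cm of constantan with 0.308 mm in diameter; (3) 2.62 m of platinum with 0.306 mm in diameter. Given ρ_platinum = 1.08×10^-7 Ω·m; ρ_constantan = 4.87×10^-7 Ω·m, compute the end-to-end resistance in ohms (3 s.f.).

9.36 Ω

Seg 1: A = πr² = π(1.4100e-04 m)² = 6.246e-08 m²
R_1 = (1.08×10^-7)(1.67)/(6.246e-08) = 2.888 Ω
Seg 2: A = π(d/2)² = π(1.5400e-04 m)² = 7.451e-08 m²
R_2 = (4.87×10^-7)(0.401)/(7.451e-08) = 2.621 Ω
Seg 3: A = π(d/2)² = π(1.5300e-04 m)² = 7.354e-08 m²
R_3 = (1.08×10^-7)(2.62)/(7.354e-08) = 3.848 Ω
R_total = R_1 + R_2 + R_3 = 9.36 Ω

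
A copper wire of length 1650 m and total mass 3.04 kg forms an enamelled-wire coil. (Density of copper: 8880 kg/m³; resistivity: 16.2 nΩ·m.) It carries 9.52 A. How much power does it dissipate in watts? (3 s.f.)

11700 W

ρ = 16.2 nΩ·m = 1.62×10^-8 Ω·m
A = m/(density·L) = 3.04/(8880×1650) = 2.0748e-07 m²
R = ρL/A = (1.62×10^-8)(1650)/(2.0748e-07) = 128.8 Ω
P = I²R = (9.52)² × 128.8 = 11700 W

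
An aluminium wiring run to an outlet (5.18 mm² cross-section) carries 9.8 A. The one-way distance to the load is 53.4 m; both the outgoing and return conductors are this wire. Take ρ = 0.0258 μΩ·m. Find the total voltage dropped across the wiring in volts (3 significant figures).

5.21 V

ρ = 0.0258 μΩ·m = 2.58×10^-8 Ω·m
A = 5.18 mm² = 5.180e-06 m²
Total conductor length (both ways) L = 2 × 53.4 = 106.8 m
R = ρL/A = (2.58×10^-8)(106.8)/(5.180e-06) = 0.5319 Ω
V = IR = 9.8 × 0.5319 = 5.21 V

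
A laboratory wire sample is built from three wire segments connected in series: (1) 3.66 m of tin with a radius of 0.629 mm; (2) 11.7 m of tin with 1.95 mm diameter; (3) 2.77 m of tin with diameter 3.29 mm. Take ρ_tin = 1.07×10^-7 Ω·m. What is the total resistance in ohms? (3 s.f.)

0.769 Ω

Seg 1: A = πr² = π(6.2900e-04 m)² = 1.243e-06 m²
R_1 = (1.07×10^-7)(3.66)/(1.243e-06) = 0.3151 Ω
Seg 2: A = π(d/2)² = π(9.7500e-04 m)² = 2.986e-06 m²
R_2 = (1.07×10^-7)(11.7)/(2.986e-06) = 0.4192 Ω
Seg 3: A = π(d/2)² = π(1.6450e-03 m)² = 8.501e-06 m²
R_3 = (1.07×10^-7)(2.77)/(8.501e-06) = 0.03486 Ω
R_total = R_1 + R_2 + R_3 = 0.769 Ω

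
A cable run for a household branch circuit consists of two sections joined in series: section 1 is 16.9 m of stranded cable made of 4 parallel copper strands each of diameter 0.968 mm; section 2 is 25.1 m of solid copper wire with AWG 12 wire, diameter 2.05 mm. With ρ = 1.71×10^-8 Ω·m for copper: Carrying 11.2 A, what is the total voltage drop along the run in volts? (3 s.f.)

2.56 V

Section 1: A_strand = π(4.8400e-04)² = 7.359e-07 m²; R₁ = ρL/(N·A_s) = (1.71×10^-8)(16.9)/(4×7.359e-07) = 0.09817 Ω
Section 2: A = π(2.05/2 mm)² = π(1.0250e-03 m)² = 3.301e-06 m²
R₂ = (1.71×10^-8)(25.1)/(3.301e-06) = 0.13 Ω
R = R₁ + R₂ = 0.2282 Ω
V = IR = 11.2 × 0.2282 = 2.56 V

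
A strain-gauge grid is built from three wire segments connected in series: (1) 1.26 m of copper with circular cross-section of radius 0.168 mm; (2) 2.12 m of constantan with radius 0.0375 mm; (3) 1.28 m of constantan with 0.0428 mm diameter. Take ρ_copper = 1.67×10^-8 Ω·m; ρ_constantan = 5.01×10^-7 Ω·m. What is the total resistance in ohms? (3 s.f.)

686 Ω

Seg 1: A = πr² = π(1.6800e-04 m)² = 8.867e-08 m²
R_1 = (1.67×10^-8)(1.26)/(8.867e-08) = 0.2373 Ω
Seg 2: A = πr² = π(3.7500e-05 m)² = 4.418e-09 m²
R_2 = (5.01×10^-7)(2.12)/(4.418e-09) = 240.4 Ω
Seg 3: A = π(d/2)² = π(2.1400e-05 m)² = 1.439e-09 m²
R_3 = (5.01×10^-7)(1.28)/(1.439e-09) = 445.7 Ω
R_total = R_1 + R_2 + R_3 = 686 Ω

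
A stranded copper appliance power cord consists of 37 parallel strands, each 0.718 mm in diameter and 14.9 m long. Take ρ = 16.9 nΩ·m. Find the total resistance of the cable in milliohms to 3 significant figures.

ρ = 16.9 nΩ·m = 1.69×10^-8 Ω·m
A_strand = π(3.5900e-04 m)² = 4.049e-07 m²
R_strand = ρL/A = (1.69×10^-8)(14.9)/(4.049e-07) = 0.6219 Ω
R_total = R_strand/N = 0.6219/37 = 16.8 mΩ

16.8 mΩ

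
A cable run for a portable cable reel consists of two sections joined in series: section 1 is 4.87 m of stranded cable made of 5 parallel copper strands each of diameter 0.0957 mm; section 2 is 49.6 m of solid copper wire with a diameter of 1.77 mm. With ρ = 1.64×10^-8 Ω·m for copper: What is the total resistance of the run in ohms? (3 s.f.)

Section 1: A_strand = π(4.7850e-05)² = 7.193e-09 m²; R₁ = ρL/(N·A_s) = (1.64×10^-8)(4.87)/(5×7.193e-09) = 2.221 Ω
Section 2: A = π(d/2)² = π(8.8500e-04 m)² = 2.461e-06 m²
R₂ = (1.64×10^-8)(49.6)/(2.461e-06) = 0.3306 Ω
R = R₁ + R₂ = 2.55 Ω

2.55 Ω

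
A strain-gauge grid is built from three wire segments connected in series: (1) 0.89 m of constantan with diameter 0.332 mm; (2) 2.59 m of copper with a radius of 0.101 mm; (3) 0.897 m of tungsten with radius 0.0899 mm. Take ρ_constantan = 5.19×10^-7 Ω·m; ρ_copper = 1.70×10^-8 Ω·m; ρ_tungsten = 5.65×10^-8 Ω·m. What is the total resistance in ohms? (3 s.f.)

Seg 1: A = π(d/2)² = π(1.6600e-04 m)² = 8.657e-08 m²
R_1 = (5.19×10^-7)(0.89)/(8.657e-08) = 5.336 Ω
Seg 2: A = πr² = π(1.0100e-04 m)² = 3.205e-08 m²
R_2 = (1.70×10^-8)(2.59)/(3.205e-08) = 1.374 Ω
Seg 3: A = πr² = π(8.9900e-05 m)² = 2.539e-08 m²
R_3 = (5.65×10^-8)(0.897)/(2.539e-08) = 1.996 Ω
R_total = R_1 + R_2 + R_3 = 8.71 Ω

8.71 Ω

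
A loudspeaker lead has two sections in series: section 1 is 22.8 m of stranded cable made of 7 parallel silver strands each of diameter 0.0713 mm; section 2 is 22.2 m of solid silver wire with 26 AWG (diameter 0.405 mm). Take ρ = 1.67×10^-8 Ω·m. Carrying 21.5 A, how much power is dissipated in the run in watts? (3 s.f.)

7630 W

Section 1: A_strand = π(3.5650e-05)² = 3.993e-09 m²; R₁ = ρL/(N·A_s) = (1.67×10^-8)(22.8)/(7×3.993e-09) = 13.62 Ω
Section 2: A = π(0.405/2 mm)² = π(2.0250e-04 m)² = 1.288e-07 m²
R₂ = (1.67×10^-8)(22.2)/(1.288e-07) = 2.878 Ω
R = R₁ + R₂ = 16.5 Ω
P = I²R = (21.5)² × 16.5 = 7630 W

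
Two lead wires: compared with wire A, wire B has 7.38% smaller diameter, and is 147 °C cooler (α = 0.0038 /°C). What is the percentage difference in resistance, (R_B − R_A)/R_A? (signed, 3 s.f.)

-48.5%

R ∝ ρL/d² with ρ ∝ (1+αΔT), so R_B/R_A = (1 − 7.38/100)⁻² × (1 − 0.0038×147)
= 1.166 × 0.4414 = 0.5145
(R_B − R_A)/R_A = 0.5145 − 1 = -48.5%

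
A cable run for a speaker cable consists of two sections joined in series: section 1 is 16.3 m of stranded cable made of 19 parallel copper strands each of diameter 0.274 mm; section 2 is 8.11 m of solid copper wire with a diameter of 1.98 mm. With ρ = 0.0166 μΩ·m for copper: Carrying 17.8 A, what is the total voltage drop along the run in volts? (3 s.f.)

ρ = 0.0166 μΩ·m = 1.66×10^-8 Ω·m
Section 1: A_strand = π(1.3700e-04)² = 5.896e-08 m²; R₁ = ρL/(N·A_s) = (1.66×10^-8)(16.3)/(19×5.896e-08) = 0.2415 Ω
Section 2: A = π(d/2)² = π(9.9000e-04 m)² = 3.079e-06 m²
R₂ = (1.66×10^-8)(8.11)/(3.079e-06) = 0.04372 Ω
R = R₁ + R₂ = 0.2852 Ω
V = IR = 17.8 × 0.2852 = 5.08 V

5.08 V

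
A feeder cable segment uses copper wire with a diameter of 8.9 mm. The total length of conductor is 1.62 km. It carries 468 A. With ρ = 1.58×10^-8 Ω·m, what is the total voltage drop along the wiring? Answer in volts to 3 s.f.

A = π(d/2)² = π(4.4500e-03 m)² = 6.221e-05 m²
R = ρL/A = (1.58×10^-8)(1620)/(6.221e-05) = 0.4114 Ω
V = IR = 468 × 0.4114 = 193 V

193 V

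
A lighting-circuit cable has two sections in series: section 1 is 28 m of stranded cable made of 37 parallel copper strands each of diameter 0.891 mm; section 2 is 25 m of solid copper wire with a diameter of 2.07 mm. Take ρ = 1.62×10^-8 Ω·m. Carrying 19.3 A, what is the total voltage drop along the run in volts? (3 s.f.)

Section 1: A_strand = π(4.4550e-04)² = 6.235e-07 m²; R₁ = ρL/(N·A_s) = (1.62×10^-8)(28)/(37×6.235e-07) = 0.01966 Ω
Section 2: A = π(d/2)² = π(1.0350e-03 m)² = 3.365e-06 m²
R₂ = (1.62×10^-8)(25)/(3.365e-06) = 0.1203 Ω
R = R₁ + R₂ = 0.14 Ω
V = IR = 19.3 × 0.14 = 2.70 V

2.70 V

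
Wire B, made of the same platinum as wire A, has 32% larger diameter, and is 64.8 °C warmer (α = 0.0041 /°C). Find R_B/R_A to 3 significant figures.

R ∝ ρL/d² with ρ ∝ (1+αΔT), so R_B/R_A = (1 + 32/100)⁻² × (1 + 0.0041×64.8)
= 0.5739 × 1.266 = 0.726

0.726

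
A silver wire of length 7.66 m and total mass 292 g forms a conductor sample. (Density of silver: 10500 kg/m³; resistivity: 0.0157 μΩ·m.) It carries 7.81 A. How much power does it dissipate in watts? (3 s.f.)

ρ = 0.0157 μΩ·m = 1.57×10^-8 Ω·m
A = m/(density·L) = 0.292/(10500×7.66) = 3.6305e-06 m²
R = ρL/A = (1.57×10^-8)(7.66)/(3.6305e-06) = 0.03313 Ω
P = I²R = (7.81)² × 0.03313 = 2.02 W

2.02 W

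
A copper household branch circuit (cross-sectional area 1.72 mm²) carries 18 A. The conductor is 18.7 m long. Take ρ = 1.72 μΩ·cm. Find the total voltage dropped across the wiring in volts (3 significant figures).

3.37 V

ρ = 1.72 μΩ·cm = 1.72×10^-8 Ω·m
A = 1.72 mm² = 1.720e-06 m²
R = ρL/A = (1.72×10^-8)(18.7)/(1.720e-06) = 0.187 Ω
V = IR = 18 × 0.187 = 3.37 V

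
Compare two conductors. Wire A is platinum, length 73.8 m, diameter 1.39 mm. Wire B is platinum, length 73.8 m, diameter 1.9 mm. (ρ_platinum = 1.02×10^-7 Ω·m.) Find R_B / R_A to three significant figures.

0.535

R ∝ ρL/d², so R_B/R_A = (d_A/d_B)²
= (1.39/1.9)² = 0.535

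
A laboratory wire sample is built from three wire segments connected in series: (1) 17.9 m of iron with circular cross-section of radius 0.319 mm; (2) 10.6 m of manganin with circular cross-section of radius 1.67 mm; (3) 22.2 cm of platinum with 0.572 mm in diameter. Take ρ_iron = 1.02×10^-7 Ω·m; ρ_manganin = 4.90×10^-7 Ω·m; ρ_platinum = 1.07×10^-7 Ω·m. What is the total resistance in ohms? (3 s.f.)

6.40 Ω

Seg 1: A = πr² = π(3.1900e-04 m)² = 3.197e-07 m²
R_1 = (1.02×10^-7)(17.9)/(3.197e-07) = 5.711 Ω
Seg 2: A = πr² = π(1.6700e-03 m)² = 8.762e-06 m²
R_2 = (4.90×10^-7)(10.6)/(8.762e-06) = 0.5928 Ω
Seg 3: A = π(d/2)² = π(2.8600e-04 m)² = 2.570e-07 m²
R_3 = (1.07×10^-7)(0.222)/(2.570e-07) = 0.09244 Ω
R_total = R_1 + R_2 + R_3 = 6.40 Ω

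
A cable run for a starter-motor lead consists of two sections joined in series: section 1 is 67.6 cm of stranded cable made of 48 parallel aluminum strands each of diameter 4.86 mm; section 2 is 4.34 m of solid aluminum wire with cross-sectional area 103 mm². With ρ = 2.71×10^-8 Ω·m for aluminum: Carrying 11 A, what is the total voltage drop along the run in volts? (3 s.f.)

Section 1: A_strand = π(2.4300e-03)² = 1.855e-05 m²; R₁ = ρL/(N·A_s) = (2.71×10^-8)(0.676)/(48×1.855e-05) = 2.057×10^-5 Ω
Section 2: A = 103 mm² = 1.030e-04 m²
R₂ = (2.71×10^-8)(4.34)/(1.030e-04) = 0.001142 Ω
R = R₁ + R₂ = 0.001162 Ω
V = IR = 11 × 0.001162 = 0.0128 V

0.0128 V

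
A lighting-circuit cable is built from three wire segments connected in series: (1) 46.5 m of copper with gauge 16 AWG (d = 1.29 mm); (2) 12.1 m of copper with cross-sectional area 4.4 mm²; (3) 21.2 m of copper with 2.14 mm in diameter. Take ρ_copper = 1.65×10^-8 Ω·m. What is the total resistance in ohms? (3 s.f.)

Seg 1: A = π(1.29/2 mm)² = π(6.4500e-04 m)² = 1.307e-06 m²
R_1 = (1.65×10^-8)(46.5)/(1.307e-06) = 0.587 Ω
Seg 2: A = 4.4 mm² = 4.400e-06 m²
R_2 = (1.65×10^-8)(12.1)/(4.400e-06) = 0.04537 Ω
Seg 3: A = π(d/2)² = π(1.0700e-03 m)² = 3.597e-06 m²
R_3 = (1.65×10^-8)(21.2)/(3.597e-06) = 0.09725 Ω
R_total = R_1 + R_2 + R_3 = 0.730 Ω

0.730 Ω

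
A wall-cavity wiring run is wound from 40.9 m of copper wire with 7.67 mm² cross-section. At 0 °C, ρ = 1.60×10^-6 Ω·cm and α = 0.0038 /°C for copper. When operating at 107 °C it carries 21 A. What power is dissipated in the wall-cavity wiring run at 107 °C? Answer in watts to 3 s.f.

52.9 W

ρ = 1.60×10^-6 Ω·cm = 1.60×10^-8 Ω·m
A = 7.67 mm² = 7.670e-06 m²
R₍0₎ = ρL/A = (1.60×10^-8)(40.9)/(7.670e-06) = 0.08532 Ω
R₍107₎ = R₍0₎(1 + αΔT) = 0.08532 × (1 + 0.0038×107) = 0.12 Ω
P = I²R = (21)² × 0.12 = 52.9 W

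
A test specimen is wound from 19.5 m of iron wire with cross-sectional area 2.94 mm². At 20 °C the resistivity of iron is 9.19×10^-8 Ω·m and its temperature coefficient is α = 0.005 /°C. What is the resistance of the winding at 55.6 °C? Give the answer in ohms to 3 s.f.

0.718 Ω

A = 2.94 mm² = 2.940e-06 m²
R₍20°C₎ = ρL/A = (9.19×10^-8)(19.5)/(2.940e-06) = 0.6095 Ω
R = R₀(1 + αΔT) = 0.6095(1 + 0.005×35.6) = 0.718 Ω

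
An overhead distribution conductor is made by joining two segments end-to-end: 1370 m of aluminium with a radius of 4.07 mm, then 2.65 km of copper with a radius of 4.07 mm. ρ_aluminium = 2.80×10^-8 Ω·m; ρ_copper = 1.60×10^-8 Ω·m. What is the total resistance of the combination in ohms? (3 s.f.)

1.55 Ω

Segment 1: A = πr² = π(4.0700e-03 m)² = 5.204e-05 m²
R₁ = ρL/A = (2.80×10^-8)(1370)/(5.204e-05) = 0.7371 Ω
R₂ = (1.60×10^-8)(2650)/(5.204e-05) = 0.8148 Ω
R = R₁ + R₂ = 1.55 Ω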